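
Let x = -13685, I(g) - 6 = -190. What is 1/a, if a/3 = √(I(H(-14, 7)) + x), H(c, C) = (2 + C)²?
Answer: -I*√1541/13869 ≈ -0.0028305*I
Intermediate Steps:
I(g) = -184 (I(g) = 6 - 190 = -184)
a = 9*I*√1541 (a = 3*√(-184 - 13685) = 3*√(-13869) = 3*(3*I*√1541) = 9*I*√1541 ≈ 353.3*I)
1/a = 1/(9*I*√1541) = -I*√1541/13869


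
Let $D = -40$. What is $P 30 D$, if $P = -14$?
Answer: $16800$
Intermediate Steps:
$P 30 D = \left(-14\right) 30 \left(-40\right) = \left(-420\right) \left(-40\right) = 16800$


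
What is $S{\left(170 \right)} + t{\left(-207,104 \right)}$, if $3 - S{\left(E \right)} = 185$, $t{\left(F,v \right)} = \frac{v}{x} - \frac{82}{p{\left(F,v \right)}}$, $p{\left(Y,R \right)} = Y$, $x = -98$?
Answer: $- \frac{1852772}{10143} \approx -182.67$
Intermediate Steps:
$t{\left(F,v \right)} = - \frac{82}{F} - \frac{v}{98}$ ($t{\left(F,v \right)} = \frac{v}{-98} - \frac{82}{F} = v \left(- \frac{1}{98}\right) - \frac{82}{F} = - \frac{v}{98} - \frac{82}{F} = - \frac{82}{F} - \frac{v}{98}$)
$S{\left(E \right)} = -182$ ($S{\left(E \right)} = 3 - 185 = -182$)
$S{\left(170 \right)} + t{\left(-207,104 \right)} = -182 - \left(\frac{52}{49} + \frac{82}{-207}\right) = -182 - \frac{6746}{10143} = - \frac{1852772}{10143}$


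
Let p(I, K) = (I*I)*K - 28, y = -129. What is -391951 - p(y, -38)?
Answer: 240435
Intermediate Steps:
p(I, K) = -28 + K*I² (p(I, K) = I²*K - 28 = K*I² - 28 = -28 + K*I²)
-391951 - p(y, -38) = -391951 - (-28 - 38*(-129)²) = -391951 - (-28 - 38*16641) = -391951 - (-28 - 632358) = -391951 - 1*(-632386) = -391951 + 632386 = 240435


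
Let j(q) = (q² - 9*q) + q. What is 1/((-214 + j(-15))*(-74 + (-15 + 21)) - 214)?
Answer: -1/9122 ≈ -0.00010963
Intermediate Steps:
j(q) = q² - 8*q
1/((-214 + j(-15))*(-74 + (-15 + 21)) - 214) = 1/((-214 - 15*(-8 - 15))*(-74 + (-15 + 21)) - 214) = 1/((-214 - 15*(-23))*(-74 + 6) - 214) = 1/((-214 + 345)*(-68) - 214) = 1/(131*(-68) - 214) = 1/(-8908 - 214) = 1/(-9122) = -1/9122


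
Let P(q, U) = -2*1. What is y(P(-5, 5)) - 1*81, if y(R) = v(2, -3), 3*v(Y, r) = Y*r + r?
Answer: -84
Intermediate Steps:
P(q, U) = -2
v(Y, r) = r/3 + Y*r/3 (v(Y, r) = (Y*r + r)/3 = (r + Y*r)/3 = r/3 + Y*r/3)
y(R) = -3 (y(R) = (⅓)*(-3)*(1 + 2) = (⅓)*(-3)*3 = -3)
y(P(-5, 5)) - 1*81 = -3 - 1*81 = -3 - 81 = -84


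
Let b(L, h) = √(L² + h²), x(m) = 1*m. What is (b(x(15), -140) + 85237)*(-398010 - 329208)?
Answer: -61985880666 - 3636090*√793 ≈ -6.2088e+10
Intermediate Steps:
x(m) = m
(b(x(15), -140) + 85237)*(-398010 - 329208) = (√(15² + (-140)²) + 85237)*(-398010 - 329208) = (√(225 + 19600) + 85237)*(-727218) = (√19825 + 85237)*(-727218) = (5*√793 + 85237)*(-727218) = (85237 + 5*√793)*(-727218) = -61985880666 - 3636090*√793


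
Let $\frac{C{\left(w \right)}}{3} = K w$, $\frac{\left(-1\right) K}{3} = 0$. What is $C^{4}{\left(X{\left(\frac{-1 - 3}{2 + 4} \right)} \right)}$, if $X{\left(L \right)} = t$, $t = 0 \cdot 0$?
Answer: $0$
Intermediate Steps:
$K = 0$ ($K = \left(-3\right) 0 = 0$)
$t = 0$
$X{\left(L \right)} = 0$
$C{\left(w \right)} = 0$ ($C{\left(w \right)} = 3 \cdot 0 w = 3 \cdot 0 = 0$)
$C^{4}{\left(X{\left(\frac{-1 - 3}{2 + 4} \right)} \right)} = 0^{4} = 0$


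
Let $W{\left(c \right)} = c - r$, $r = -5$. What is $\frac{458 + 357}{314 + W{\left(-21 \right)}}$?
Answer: $\frac{815}{298} \approx 2.7349$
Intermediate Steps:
$W{\left(c \right)} = 5 + c$ ($W{\left(c \right)} = c - -5 = c + 5 = 5 + c$)
$\frac{458 + 357}{314 + W{\left(-21 \right)}} = \frac{458 + 357}{314 + \left(5 - 21\right)} = \frac{815}{314 - 16} = \frac{815}{298}$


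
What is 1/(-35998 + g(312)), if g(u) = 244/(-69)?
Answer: -69/2484106 ≈ -2.7777e-5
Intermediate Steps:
g(u) = -244/69 (g(u) = 244*(-1/69) = -244/69)
1/(-35998 + g(312)) = 1/(-35998 - 244/69) = 1/(-2484106/69) = -69/2484106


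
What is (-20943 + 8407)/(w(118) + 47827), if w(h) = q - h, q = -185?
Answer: -3134/11881 ≈ -0.26378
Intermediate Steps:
w(h) = -185 - h
(-20943 + 8407)/(w(118) + 47827) = (-20943 + 8407)/((-185 - 1*118) + 47827) = -12536/((-185 - 118) + 47827) = -12536/(-303 + 47827) = -12536/47524 = -12536*1/47524 = -3134/11881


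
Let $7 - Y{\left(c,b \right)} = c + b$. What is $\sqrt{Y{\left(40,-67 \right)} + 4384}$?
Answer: $47 \sqrt{2} \approx 66.468$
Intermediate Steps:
$Y{\left(c,b \right)} = 7 - b - c$ ($Y{\left(c,b \right)} = 7 - \left(c + b\right) = 7 - \left(b + c\right) = 7 - b - c$)
$\sqrt{Y{\left(40,-67 \right)} + 4384} = \sqrt{\left(7 - -67 - 40\right) + 4384} = \sqrt{\left(7 + 67 - 40\right) + 4384} = \sqrt{34 + 4384} = \sqrt{4418} = 47 \sqrt{2}$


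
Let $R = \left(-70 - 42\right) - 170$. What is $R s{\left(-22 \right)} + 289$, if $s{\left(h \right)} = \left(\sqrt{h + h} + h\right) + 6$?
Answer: $4801 - 564 i \sqrt{11} \approx 4801.0 - 1870.6 i$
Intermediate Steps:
$s{\left(h \right)} = 6 + h + \sqrt{2} \sqrt{h}$ ($s{\left(h \right)} = \left(\sqrt{2 h} + h\right) + 6 = \left(\sqrt{2} \sqrt{h} + h\right) + 6 = \left(h + \sqrt{2} \sqrt{h}\right) + 6 = 6 + h + \sqrt{2} \sqrt{h}$)
$R = -282$ ($R = \left(-70 - 42\right) - 170 = -112 - 170 = -282$)
$R s{\left(-22 \right)} + 289 = - 282 \left(6 - 22 + \sqrt{2} \sqrt{-22}\right) + 289 = - 282 \left(6 - 22 + \sqrt{2} i \sqrt{22}\right) + 289 = - 282 \left(6 - 22 + 2 i \sqrt{11}\right) + 289 = - 282 \left(-16 + 2 i \sqrt{11}\right) + 289 = \left(4512 - 564 i \sqrt{11}\right) + 289 = 4801 - 564 i \sqrt{11}$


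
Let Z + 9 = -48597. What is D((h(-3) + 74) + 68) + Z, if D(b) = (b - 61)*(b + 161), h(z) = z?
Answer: -25206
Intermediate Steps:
Z = -48606 (Z = -9 - 48597 = -48606)
D(b) = (-61 + b)*(161 + b)
D((h(-3) + 74) + 68) + Z = (-9821 + ((-3 + 74) + 68)² + 100*((-3 + 74) + 68)) - 48606 = (-9821 + (71 + 68)² + 100*(71 + 68)) - 48606 = (-9821 + 139² + 100*139) - 48606 = (-9821 + 19321 + 13900) - 48606 = 23400 - 48606 = -25206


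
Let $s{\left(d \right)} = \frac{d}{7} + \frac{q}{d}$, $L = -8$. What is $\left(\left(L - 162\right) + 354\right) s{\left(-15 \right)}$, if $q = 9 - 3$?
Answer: $- \frac{16376}{35} \approx -467.89$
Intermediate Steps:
$q = 6$ ($q = 9 - 3 = 6$)
$s{\left(d \right)} = \frac{6}{d} + \frac{d}{7}$ ($s{\left(d \right)} = \frac{d}{7} + \frac{6}{d} = \frac{6}{d} + \frac{d}{7}$)
$\left(\left(L - 162\right) + 354\right) s{\left(-15 \right)} = \left(\left(-8 - 162\right) + 354\right) \left(\frac{6}{-15} + \frac{1}{7} \left(-15\right)\right) = \left(\left(-8 - 162\right) + 354\right) \left(6 \left(- \frac{1}{15}\right) - \frac{15}{7}\right) = \left(-170 + 354\right) \left(- \frac{2}{5} - \frac{15}{7}\right) = 184 \left(- \frac{89}{35}\right) = - \frac{16376}{35}$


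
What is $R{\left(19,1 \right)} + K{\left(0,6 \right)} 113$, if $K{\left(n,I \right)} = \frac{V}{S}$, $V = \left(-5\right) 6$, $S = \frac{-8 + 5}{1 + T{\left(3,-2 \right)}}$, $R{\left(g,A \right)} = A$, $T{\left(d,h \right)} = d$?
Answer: $4521$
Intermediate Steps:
$S = - \frac{3}{4}$ ($S = \frac{-8 + 5}{1 + 3} = - \frac{3}{4} \approx -0.75$)
$V = -30$
$K{\left(n,I \right)} = 40$ ($K{\left(n,I \right)} = - \frac{30}{- \frac{3}{4}} = \left(-30\right) \left(- \frac{4}{3}\right) = 40$)
$R{\left(19,1 \right)} + K{\left(0,6 \right)} 113 = 1 + 40 \cdot 113 = 1 + 4520 = 4521$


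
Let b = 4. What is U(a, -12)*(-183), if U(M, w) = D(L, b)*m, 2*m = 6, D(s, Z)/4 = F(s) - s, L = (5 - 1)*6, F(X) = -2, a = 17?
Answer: 57096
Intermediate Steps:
L = 24 (L = 4*6 = 24)
D(s, Z) = -8 - 4*s (D(s, Z) = 4*(-2 - s) = -8 - 4*s)
m = 3 (m = (1/2)*6 = 3)
U(M, w) = -312 (U(M, w) = (-8 - 4*24)*3 = (-8 - 96)*3 = -104*3 = -312)
U(a, -12)*(-183) = -312*(-183) = 57096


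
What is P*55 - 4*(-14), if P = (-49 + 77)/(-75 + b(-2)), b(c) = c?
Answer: 36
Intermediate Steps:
P = -4/11 (P = (-49 + 77)/(-75 - 2) = 28/(-77) = 28*(-1/77) = -4/11 ≈ -0.36364)
P*55 - 4*(-14) = -4/11*55 - 4*(-14) = -20 + 56 = 36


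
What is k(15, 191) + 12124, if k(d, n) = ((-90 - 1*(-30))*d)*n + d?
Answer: -159761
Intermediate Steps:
k(d, n) = d - 60*d*n (k(d, n) = ((-90 + 30)*d)*n + d = (-60*d)*n + d = -60*d*n + d = d - 60*d*n)
k(15, 191) + 12124 = 15*(1 - 60*191) + 12124 = 15*(1 - 11460) + 12124 = 15*(-11459) + 12124 = -171885 + 12124 = -159761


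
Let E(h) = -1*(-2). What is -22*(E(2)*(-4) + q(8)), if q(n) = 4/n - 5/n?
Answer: 715/4 ≈ 178.75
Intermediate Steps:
q(n) = -1/n
E(h) = 2
-22*(E(2)*(-4) + q(8)) = -22*(2*(-4) - 1/8) = -22*(-8 - 1*⅛) = -22*(-8 - ⅛) = -22*(-65/8) = 715/4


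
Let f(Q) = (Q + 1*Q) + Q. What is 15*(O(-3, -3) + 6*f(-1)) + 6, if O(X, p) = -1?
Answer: -279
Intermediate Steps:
f(Q) = 3*Q (f(Q) = (Q + Q) + Q = 2*Q + Q = 3*Q)
15*(O(-3, -3) + 6*f(-1)) + 6 = 15*(-1 + 6*(3*(-1))) + 6 = 15*(-1 + 6*(-3)) + 6 = 15*(-1 - 18) + 6 = 15*(-19) + 6 = -285 + 6 = -279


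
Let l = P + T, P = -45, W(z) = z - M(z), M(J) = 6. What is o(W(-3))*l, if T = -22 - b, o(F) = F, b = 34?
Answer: 909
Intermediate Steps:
W(z) = -6 + z (W(z) = z - 1*6 = z - 6 = -6 + z)
T = -56 (T = -22 - 1*34 = -22 - 34 = -56)
l = -101 (l = -45 - 56 = -101)
o(W(-3))*l = (-6 - 3)*(-101) = -9*(-101) = 909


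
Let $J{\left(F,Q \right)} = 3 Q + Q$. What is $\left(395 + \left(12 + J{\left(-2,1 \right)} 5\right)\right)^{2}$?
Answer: $182329$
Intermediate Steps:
$J{\left(F,Q \right)} = 4 Q$
$\left(395 + \left(12 + J{\left(-2,1 \right)} 5\right)\right)^{2} = \left(395 + \left(12 + 4 \cdot 1 \cdot 5\right)\right)^{2} = \left(395 + \left(12 + 4 \cdot 5\right)\right)^{2} = \left(395 + \left(12 + 20\right)\right)^{2} = \left(395 + 32\right)^{2} = 427^{2} = 182329$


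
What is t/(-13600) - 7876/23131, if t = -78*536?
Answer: 53746703/19661350 ≈ 2.7336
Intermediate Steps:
t = -41808
t/(-13600) - 7876/23131 = -41808/(-13600) - 7876/23131 = -41808*(-1/13600) - 7876*1/23131 = 2613/850 - 7876/23131 = 53746703/19661350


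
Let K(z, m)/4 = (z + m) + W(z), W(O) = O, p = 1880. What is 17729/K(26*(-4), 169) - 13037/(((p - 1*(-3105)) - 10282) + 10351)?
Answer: -45818069/394212 ≈ -116.23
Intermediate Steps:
K(z, m) = 4*m + 8*z (K(z, m) = 4*((z + m) + z) = 4*((m + z) + z) = 4*(m + 2*z) = 4*m + 8*z)
17729/K(26*(-4), 169) - 13037/(((p - 1*(-3105)) - 10282) + 10351) = 17729/(4*169 + 8*(26*(-4))) - 13037/(((1880 - 1*(-3105)) - 10282) + 10351) = 17729/(676 + 8*(-104)) - 13037/(((1880 + 3105) - 10282) + 10351) = 17729/(676 - 832) - 13037/((4985 - 10282) + 10351) = 17729/(-156) - 13037/(-5297 + 10351) = 17729*(-1/156) - 13037/5054 = -17729/156 - 13037*1/5054 = -17729/156 - 13037/5054 = -45818069/394212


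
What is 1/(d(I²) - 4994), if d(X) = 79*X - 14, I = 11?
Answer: 1/4551 ≈ 0.00021973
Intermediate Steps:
d(X) = -14 + 79*X
1/(d(I²) - 4994) = 1/((-14 + 79*11²) - 4994) = 1/((-14 + 79*121) - 4994) = 1/((-14 + 9559) - 4994) = 1/(9545 - 4994) = 1/4551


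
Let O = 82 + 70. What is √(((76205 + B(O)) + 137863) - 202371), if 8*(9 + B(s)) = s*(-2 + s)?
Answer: √14538 ≈ 120.57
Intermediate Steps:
O = 152
B(s) = -9 + s*(-2 + s)/8 (B(s) = -9 + (s*(-2 + s))/8 = -9 + s*(-2 + s)/8)
√(((76205 + B(O)) + 137863) - 202371) = √(((76205 + (-9 - ¼*152 + (⅛)*152²)) + 137863) - 202371) = √(((76205 + (-9 - 38 + (⅛)*23104)) + 137863) - 202371) = √(((76205 + (-9 - 38 + 2888)) + 137863) - 202371) = √(((76205 + 2841) + 137863) - 202371) = √((79046 + 137863) - 202371) = √(216909 - 202371) = √14538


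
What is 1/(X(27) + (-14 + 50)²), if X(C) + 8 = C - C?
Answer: 1/1288 ≈ 0.00077640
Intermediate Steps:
X(C) = -8 (X(C) = -8 + (C - C) = -8 + 0 = -8)
1/(X(27) + (-14 + 50)²) = 1/(-8 + (-14 + 50)²) = 1/(-8 + 36²) = 1/(-8 + 1296) = 1/1288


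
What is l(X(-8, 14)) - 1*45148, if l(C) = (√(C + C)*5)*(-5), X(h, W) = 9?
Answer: -45148 - 75*√2 ≈ -45254.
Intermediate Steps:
l(C) = -25*√2*√C (l(C) = (√(2*C)*5)*(-5) = ((√2*√C)*5)*(-5) = (5*√2*√C)*(-5) = -25*√2*√C)
l(X(-8, 14)) - 1*45148 = -25*√2*√9 - 1*45148 = -25*√2*3 - 45148 = -75*√2 - 45148 = -45148 - 75*√2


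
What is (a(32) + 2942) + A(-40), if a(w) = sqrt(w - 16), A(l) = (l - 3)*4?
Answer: 2774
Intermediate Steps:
A(l) = -12 + 4*l (A(l) = (-3 + l)*4 = -12 + 4*l)
a(w) = sqrt(-16 + w)
(a(32) + 2942) + A(-40) = (sqrt(-16 + 32) + 2942) + (-12 + 4*(-40)) = (sqrt(16) + 2942) + (-12 - 160) = (4 + 2942) - 172 = 2946 - 172 = 2774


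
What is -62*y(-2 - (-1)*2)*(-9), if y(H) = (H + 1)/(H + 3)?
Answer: 186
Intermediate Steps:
y(H) = (1 + H)/(3 + H)
-62*y(-2 - (-1)*2)*(-9) = -62*(1 + (-2 - (-1)*2))/(3 + (-2 - (-1)*2))*(-9) = -62*(1 + (-2 - 1*(-2)))/(3 + (-2 - 1*(-2)))*(-9) = -62*(1 + (-2 + 2))/(3 + (-2 + 2))*(-9) = -62*(1 + 0)/(3 + 0)*(-9) = -62/3*(-9) = 186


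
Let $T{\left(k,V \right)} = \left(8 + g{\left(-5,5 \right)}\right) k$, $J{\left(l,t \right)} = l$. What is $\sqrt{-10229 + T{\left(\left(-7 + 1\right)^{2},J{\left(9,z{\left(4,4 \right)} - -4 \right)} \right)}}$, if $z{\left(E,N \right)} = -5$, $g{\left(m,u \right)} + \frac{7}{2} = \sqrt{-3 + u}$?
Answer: $\sqrt{-10067 + 36 \sqrt{2}} \approx 100.08 i$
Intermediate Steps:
$g{\left(m,u \right)} = - \frac{7}{2} + \sqrt{-3 + u}$
$T{\left(k,V \right)} = k \left(\frac{9}{2} + \sqrt{2}\right)$ ($T{\left(k,V \right)} = \left(8 - \left(\frac{7}{2} - \sqrt{-3 + 5}\right)\right) k = \left(8 - \left(\frac{7}{2} - \sqrt{2}\right)\right) k = \left(\frac{9}{2} + \sqrt{2}\right) k = k \left(\frac{9}{2} + \sqrt{2}\right)$)
$\sqrt{-10229 + T{\left(\left(-7 + 1\right)^{2},J{\left(9,z{\left(4,4 \right)} - -4 \right)} \right)}} = \sqrt{-10229 + \frac{\left(-7 + 1\right)^{2} \left(9 + 2 \sqrt{2}\right)}{2}} = \sqrt{-10229 + \frac{\left(-6\right)^{2} \left(9 + 2 \sqrt{2}\right)}{2}} = \sqrt{-10229 + \frac{1}{2} \cdot 36 \left(9 + 2 \sqrt{2}\right)} = \sqrt{-10229 + \left(162 + 36 \sqrt{2}\right)} = \sqrt{-10067 + 36 \sqrt{2}}$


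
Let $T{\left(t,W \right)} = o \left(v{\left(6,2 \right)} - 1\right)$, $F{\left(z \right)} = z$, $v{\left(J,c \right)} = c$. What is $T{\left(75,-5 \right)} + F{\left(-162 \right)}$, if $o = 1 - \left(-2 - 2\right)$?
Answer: $-157$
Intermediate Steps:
$o = 5$ ($o = 1 - \left(-2 - 2\right) = 1 - -4 = 1 + 4 = 5$)
$T{\left(t,W \right)} = 5$ ($T{\left(t,W \right)} = 5 \left(2 - 1\right) = 5 \cdot 1 = 5$)
$T{\left(75,-5 \right)} + F{\left(-162 \right)} = 5 - 162 = -157$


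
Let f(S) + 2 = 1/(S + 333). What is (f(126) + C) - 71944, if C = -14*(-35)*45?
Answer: -22902263/459 ≈ -49896.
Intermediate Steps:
f(S) = -2 + 1/(333 + S) (f(S) = -2 + 1/(S + 333) = -2 + 1/(333 + S))
C = 22050 (C = 490*45 = 22050)
(f(126) + C) - 71944 = ((-665 - 2*126)/(333 + 126) + 22050) - 71944 = ((-665 - 252)/459 + 22050) - 71944 = ((1/459)*(-917) + 22050) - 71944 = (-917/459 + 22050) - 71944 = 10120033/459 - 71944 = -22902263/459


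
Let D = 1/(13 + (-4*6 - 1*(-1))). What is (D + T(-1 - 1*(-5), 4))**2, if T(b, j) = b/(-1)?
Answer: 1681/100 ≈ 16.810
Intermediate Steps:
T(b, j) = -b (T(b, j) = b*(-1) = -b)
D = -1/10 (D = 1/(13 + (-24 + 1)) = 1/(13 - 23) = 1/(-10) = -1/10 ≈ -0.10000)
(D + T(-1 - 1*(-5), 4))**2 = (-1/10 - (-1 - 1*(-5)))**2 = (-1/10 - (-1 + 5))**2 = (-1/10 - 1*4)**2 = (-1/10 - 4)**2 = (-41/10)**2 = 1681/100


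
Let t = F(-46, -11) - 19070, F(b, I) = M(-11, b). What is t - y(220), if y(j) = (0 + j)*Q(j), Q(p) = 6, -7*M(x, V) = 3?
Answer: -142733/7 ≈ -20390.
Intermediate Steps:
M(x, V) = -3/7 (M(x, V) = -1/7*3 = -3/7)
F(b, I) = -3/7
t = -133493/7 (t = -3/7 - 19070 = -133493/7 ≈ -19070.)
y(j) = 6*j (y(j) = (0 + j)*6 = j*6 = 6*j)
t - y(220) = -133493/7 - 6*220 = -133493/7 - 1*1320 = -133493/7 - 1320 = -142733/7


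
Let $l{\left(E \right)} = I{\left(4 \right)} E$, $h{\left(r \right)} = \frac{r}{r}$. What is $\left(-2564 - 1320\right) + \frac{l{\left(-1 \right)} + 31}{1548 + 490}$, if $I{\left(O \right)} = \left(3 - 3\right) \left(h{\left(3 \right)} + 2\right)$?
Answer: $- \frac{7915561}{2038} \approx -3884.0$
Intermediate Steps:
$h{\left(r \right)} = 1$
$I{\left(O \right)} = 0$ ($I{\left(O \right)} = \left(3 - 3\right) \left(1 + 2\right) = 0 \cdot 3 = 0$)
$l{\left(E \right)} = 0$ ($l{\left(E \right)} = 0 E = 0$)
$\left(-2564 - 1320\right) + \frac{l{\left(-1 \right)} + 31}{1548 + 490} = \left(-2564 - 1320\right) + \frac{0 + 31}{1548 + 490} = -3884 + \frac{31}{2038} = - \frac{7915561}{2038}$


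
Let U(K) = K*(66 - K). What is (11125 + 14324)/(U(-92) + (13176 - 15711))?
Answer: -25449/17071 ≈ -1.4908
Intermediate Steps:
(11125 + 14324)/(U(-92) + (13176 - 15711)) = (11125 + 14324)/(-92*(66 - 1*(-92)) + (13176 - 15711)) = 25449/(-92*(66 + 92) - 2535) = 25449/(-92*158 - 2535) = 25449/(-14536 - 2535) = 25449/(-17071) = 25449*(-1/17071) = -25449/17071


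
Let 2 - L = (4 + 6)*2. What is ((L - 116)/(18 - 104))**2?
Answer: 4489/1849 ≈ 2.4278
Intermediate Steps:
L = -18 (L = 2 - (4 + 6)*2 = 2 - 10*2 = 2 - 1*20 = 2 - 20 = -18)
((L - 116)/(18 - 104))**2 = ((-18 - 116)/(18 - 104))**2 = (-134/(-86))**2 = (-134*(-1/86))**2 = (67/43)**2 = 4489/1849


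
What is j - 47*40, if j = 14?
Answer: -1866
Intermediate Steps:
j - 47*40 = 14 - 47*40 = 14 - 1880 = -1866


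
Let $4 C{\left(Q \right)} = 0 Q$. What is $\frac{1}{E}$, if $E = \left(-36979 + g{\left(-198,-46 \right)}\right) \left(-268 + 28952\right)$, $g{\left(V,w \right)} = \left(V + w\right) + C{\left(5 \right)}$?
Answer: $- \frac{1}{1067704532} \approx -9.3659 \cdot 10^{-10}$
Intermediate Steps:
$C{\left(Q \right)} = 0$ ($C{\left(Q \right)} = \frac{0 Q}{4} = \frac{1}{4} \cdot 0 = 0$)
$g{\left(V,w \right)} = V + w$ ($g{\left(V,w \right)} = \left(V + w\right) + 0 = V + w$)
$E = -1067704532$ ($E = \left(-36979 - 244\right) \left(-268 + 28952\right) = \left(-36979 - 244\right) 28684 = \left(-37223\right) 28684 = -1067704532$)
$\frac{1}{E} = \frac{1}{-1067704532} = - \frac{1}{1067704532}$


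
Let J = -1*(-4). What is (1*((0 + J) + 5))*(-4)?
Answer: -36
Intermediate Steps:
J = 4
(1*((0 + J) + 5))*(-4) = (1*((0 + 4) + 5))*(-4) = (1*(4 + 5))*(-4) = (1*9)*(-4) = 9*(-4) = -36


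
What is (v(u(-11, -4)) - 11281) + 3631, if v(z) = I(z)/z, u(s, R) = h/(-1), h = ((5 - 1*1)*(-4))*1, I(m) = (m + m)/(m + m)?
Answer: -122399/16 ≈ -7649.9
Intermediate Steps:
I(m) = 1 (I(m) = (2*m)/((2*m)) = (2*m)*(1/(2*m)) = 1)
h = -16 (h = ((5 - 1)*(-4))*1 = (4*(-4))*1 = -16*1 = -16)
u(s, R) = 16 (u(s, R) = -16/(-1) = -16*(-1) = 16)
v(z) = 1/z
(v(u(-11, -4)) - 11281) + 3631 = (1/16 - 11281) + 3631 = -180495/16 + 3631 = -122399/16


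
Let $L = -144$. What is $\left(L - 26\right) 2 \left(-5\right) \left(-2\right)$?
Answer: $-3400$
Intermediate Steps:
$\left(L - 26\right) 2 \left(-5\right) \left(-2\right) = \left(-144 - 26\right) 2 \left(-5\right) \left(-2\right) = - 170 \left(\left(-10\right) \left(-2\right)\right) = \left(-170\right) 20 = -3400$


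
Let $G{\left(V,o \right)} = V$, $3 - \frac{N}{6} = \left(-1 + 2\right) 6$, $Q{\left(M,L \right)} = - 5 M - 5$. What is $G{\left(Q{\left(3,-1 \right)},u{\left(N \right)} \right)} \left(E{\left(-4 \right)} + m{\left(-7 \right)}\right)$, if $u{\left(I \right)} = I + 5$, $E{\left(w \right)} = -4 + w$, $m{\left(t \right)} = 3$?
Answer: $100$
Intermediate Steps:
$Q{\left(M,L \right)} = -5 - 5 M$
$N = -18$ ($N = 18 - 6 \left(-1 + 2\right) 6 = 18 - 6 \cdot 1 \cdot 6 = 18 - 36 = -18$)
$u{\left(I \right)} = 5 + I$
$G{\left(Q{\left(3,-1 \right)},u{\left(N \right)} \right)} \left(E{\left(-4 \right)} + m{\left(-7 \right)}\right) = \left(-5 - 15\right) \left(\left(-4 - 4\right) + 3\right) = \left(-5 - 15\right) \left(-8 + 3\right) = \left(-20\right) \left(-5\right) = 100$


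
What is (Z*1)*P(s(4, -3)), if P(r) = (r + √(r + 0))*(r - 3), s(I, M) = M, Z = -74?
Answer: -1332 + 444*I*√3 ≈ -1332.0 + 769.03*I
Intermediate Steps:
P(r) = (-3 + r)*(r + √r) (P(r) = (r + √r)*(-3 + r) = (-3 + r)*(r + √r))
(Z*1)*P(s(4, -3)) = (-74*1)*((-3)² + (-3)^(3/2) - 3*(-3) - 3*I*√3) = -74*(9 - 3*I*√3 + 9 - 3*I*√3) = -74*(18 - 6*I*√3) = -1332 + 444*I*√3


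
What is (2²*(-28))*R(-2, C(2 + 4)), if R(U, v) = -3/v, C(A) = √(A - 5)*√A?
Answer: 56*√6 ≈ 137.17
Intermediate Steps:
C(A) = √A*√(-5 + A) (C(A) = √(-5 + A)*√A = √A*√(-5 + A))
R(U, v) = -3/v
(2²*(-28))*R(-2, C(2 + 4)) = (2²*(-28))*(-3*1/(√(-5 + (2 + 4))*√(2 + 4))) = (4*(-28))*(-3*√6/(6*√(-5 + 6))) = -(-336)/(√6*√1) = -(-336)/(√6*1) = -(-336)/(√6) = -(-336)*√6/6 = -(-56)*√6 = 56*√6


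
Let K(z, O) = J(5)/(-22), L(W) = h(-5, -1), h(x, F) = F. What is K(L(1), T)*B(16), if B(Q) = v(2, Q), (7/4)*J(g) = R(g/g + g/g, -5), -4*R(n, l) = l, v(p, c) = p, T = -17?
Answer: -5/77 ≈ -0.064935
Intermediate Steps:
L(W) = -1
R(n, l) = -l/4
J(g) = 5/7 (J(g) = 4*(-¼*(-5))/7 = (4/7)*(5/4) = 5/7)
K(z, O) = -5/154 (K(z, O) = (5/7)/(-22) = (5/7)*(-1/22) = -5/154)
B(Q) = 2
K(L(1), T)*B(16) = -5/154*2 = -5/77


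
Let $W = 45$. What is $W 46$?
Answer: $2070$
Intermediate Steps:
$W 46 = 45 \cdot 46 = 2070$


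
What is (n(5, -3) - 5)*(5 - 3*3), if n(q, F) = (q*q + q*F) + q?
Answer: -40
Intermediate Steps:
n(q, F) = q + q² + F*q (n(q, F) = (q² + F*q) + q = q + q² + F*q)
(n(5, -3) - 5)*(5 - 3*3) = (5*(1 - 3 + 5) - 5)*(5 - 3*3) = (5*3 - 5)*(5 - 9) = (15 - 5)*(-4) = 10*(-4) = -40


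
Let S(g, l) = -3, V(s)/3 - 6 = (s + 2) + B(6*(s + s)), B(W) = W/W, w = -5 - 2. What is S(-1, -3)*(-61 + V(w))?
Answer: 165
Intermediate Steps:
w = -7
B(W) = 1
V(s) = 27 + 3*s (V(s) = 18 + 3*((s + 2) + 1) = 18 + 3*((2 + s) + 1) = 18 + 3*(3 + s) = 18 + (9 + 3*s) = 27 + 3*s)
S(-1, -3)*(-61 + V(w)) = -3*(-61 + (27 + 3*(-7))) = -3*(-61 + (27 - 21)) = -3*(-61 + 6) = -3*(-55) = 165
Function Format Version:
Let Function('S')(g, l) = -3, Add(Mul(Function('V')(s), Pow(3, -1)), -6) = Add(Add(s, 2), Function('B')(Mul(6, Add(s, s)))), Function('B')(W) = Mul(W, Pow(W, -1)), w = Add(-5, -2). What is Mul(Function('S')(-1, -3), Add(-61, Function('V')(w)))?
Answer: 165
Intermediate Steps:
w = -7
Function('B')(W) = 1
Function('V')(s) = Add(27, Mul(3, s)) (Function('V')(s) = Add(18, Mul(3, Add(Add(s, 2), 1))) = Add(18, Mul(3, Add(Add(2, s), 1))) = Add(18, Mul(3, Add(3, s))) = Add(18, Add(9, Mul(3, s))) = Add(27, Mul(3, s)))
Mul(Function('S')(-1, -3), Add(-61, Function('V')(w))) = Mul(-3, Add(-61, Add(27, Mul(3, -7)))) = Mul(-3, Add(-61, Add(27, -21))) = Mul(-3, Add(-61, 6)) = Mul(-3, -55) = 165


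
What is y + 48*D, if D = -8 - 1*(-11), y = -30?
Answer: 114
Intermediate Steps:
D = 3 (D = -8 + 11 = 3)
y + 48*D = -30 + 48*3 = -30 + 144 = 114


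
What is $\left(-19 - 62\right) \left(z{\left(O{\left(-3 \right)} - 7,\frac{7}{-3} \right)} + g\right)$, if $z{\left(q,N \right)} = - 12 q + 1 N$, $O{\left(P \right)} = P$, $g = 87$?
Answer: $-16578$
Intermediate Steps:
$z{\left(q,N \right)} = N - 12 q$ ($z{\left(q,N \right)} = - 12 q + N = N - 12 q$)
$\left(-19 - 62\right) \left(z{\left(O{\left(-3 \right)} - 7,\frac{7}{-3} \right)} + g\right) = \left(-19 - 62\right) \left(\left(\frac{7}{-3} - 12 \left(-3 - 7\right)\right) + 87\right) = \left(-19 - 62\right) \left(\left(7 \left(- \frac{1}{3}\right) - 12 \left(-3 - 7\right)\right) + 87\right) = - 81 \left(\left(- \frac{7}{3} - -120\right) + 87\right) = - 81 \left(\left(- \frac{7}{3} + 120\right) + 87\right) = - 81 \left(\frac{353}{3} + 87\right) = \left(-81\right) \frac{614}{3} = -16578$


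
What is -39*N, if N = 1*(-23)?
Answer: 897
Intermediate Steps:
N = -23
-39*N = -39*(-23) = 897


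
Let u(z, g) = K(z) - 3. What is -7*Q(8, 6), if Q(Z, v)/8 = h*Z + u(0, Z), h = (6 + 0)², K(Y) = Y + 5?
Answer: -16240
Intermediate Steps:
K(Y) = 5 + Y
u(z, g) = 2 + z (u(z, g) = (5 + z) - 3 = 2 + z)
h = 36 (h = 6² = 36)
Q(Z, v) = 16 + 288*Z (Q(Z, v) = 8*(36*Z + (2 + 0)) = 8*(36*Z + 2) = 8*(2 + 36*Z) = 16 + 288*Z)
-7*Q(8, 6) = -7*(16 + 288*8) = -7*(16 + 2304) = -7*2320 = -16240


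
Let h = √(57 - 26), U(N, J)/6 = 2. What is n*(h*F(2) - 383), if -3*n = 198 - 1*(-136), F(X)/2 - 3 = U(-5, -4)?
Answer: 127922/3 - 3340*√31 ≈ 24044.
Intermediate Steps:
U(N, J) = 12 (U(N, J) = 6*2 = 12)
F(X) = 30 (F(X) = 6 + 2*12 = 6 + 24 = 30)
n = -334/3 (n = -(198 - 1*(-136))/3 = -(198 + 136)/3 = -⅓*334 = -334/3 ≈ -111.33)
h = √31 ≈ 5.5678
n*(h*F(2) - 383) = -334*(√31*30 - 383)/3 = -334*(30*√31 - 383)/3 = -334*(-383 + 30*√31)/3 = 127922/3 - 3340*√31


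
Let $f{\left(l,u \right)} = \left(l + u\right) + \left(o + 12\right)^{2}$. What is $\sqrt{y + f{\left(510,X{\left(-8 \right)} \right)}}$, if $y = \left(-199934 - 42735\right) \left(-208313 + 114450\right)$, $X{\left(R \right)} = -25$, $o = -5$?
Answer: $\sqrt{22777640881} \approx 1.5092 \cdot 10^{5}$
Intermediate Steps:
$y = 22777640347$ ($y = \left(-242669\right) \left(-93863\right) = 22777640347$)
$f{\left(l,u \right)} = 49 + l + u$ ($f{\left(l,u \right)} = \left(l + u\right) + \left(-5 + 12\right)^{2} = \left(l + u\right) + 7^{2} = \left(l + u\right) + 49 = 49 + l + u$)
$\sqrt{y + f{\left(510,X{\left(-8 \right)} \right)}} = \sqrt{22777640347 + \left(49 + 510 - 25\right)} = \sqrt{22777640347 + 534} = \sqrt{22777640881}$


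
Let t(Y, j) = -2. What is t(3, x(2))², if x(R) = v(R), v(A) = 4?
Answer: 4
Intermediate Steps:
x(R) = 4
t(3, x(2))² = (-2)² = 4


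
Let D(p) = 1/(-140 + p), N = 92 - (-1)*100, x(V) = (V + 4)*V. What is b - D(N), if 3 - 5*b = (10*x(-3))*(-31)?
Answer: -48209/260 ≈ -185.42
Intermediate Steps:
x(V) = V*(4 + V) (x(V) = (4 + V)*V = V*(4 + V))
b = -927/5 (b = 3/5 - 10*(-3*(4 - 3))*(-31)/5 = 3/5 - 10*(-3*1)*(-31)/5 = 3/5 - 10*(-3)*(-31)/5 = 3/5 - (-6)*(-31) = 3/5 - 1/5*930 = 3/5 - 186 = -927/5 ≈ -185.40)
N = 192 (N = 92 - 1*(-100) = 92 + 100 = 192)
b - D(N) = -927/5 - 1/(-140 + 192) = -927/5 - 1/52 = -48209/260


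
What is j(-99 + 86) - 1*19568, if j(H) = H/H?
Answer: -19567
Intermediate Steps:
j(H) = 1
j(-99 + 86) - 1*19568 = 1 - 1*19568 = 1 - 19568 = -19567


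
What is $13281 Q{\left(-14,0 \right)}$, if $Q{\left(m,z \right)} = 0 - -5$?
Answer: $66405$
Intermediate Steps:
$Q{\left(m,z \right)} = 5$ ($Q{\left(m,z \right)} = 0 + 5 = 5$)
$13281 Q{\left(-14,0 \right)} = 13281 \cdot 5 = 66405$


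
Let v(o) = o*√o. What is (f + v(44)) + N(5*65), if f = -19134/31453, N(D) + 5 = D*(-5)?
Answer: -51287524/31453 + 88*√11 ≈ -1338.7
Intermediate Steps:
v(o) = o^(3/2)
N(D) = -5 - 5*D (N(D) = -5 + D*(-5) = -5 - 5*D)
f = -19134/31453 (f = -19134*1/31453 = -19134/31453 ≈ -0.60834)
(f + v(44)) + N(5*65) = (-19134/31453 + 44^(3/2)) + (-5 - 25*65) = (-19134/31453 + 88*√11) + (-5 - 5*325) = (-19134/31453 + 88*√11) + (-5 - 1625) = (-19134/31453 + 88*√11) - 1630 = -51287524/31453 + 88*√11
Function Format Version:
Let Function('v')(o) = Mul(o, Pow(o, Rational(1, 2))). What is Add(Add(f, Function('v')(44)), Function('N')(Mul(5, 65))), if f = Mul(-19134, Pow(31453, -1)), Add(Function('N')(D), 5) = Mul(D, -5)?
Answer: Add(Rational(-51287524, 31453), Mul(88, Pow(11, Rational(1, 2)))) ≈ -1338.7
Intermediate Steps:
Function('v')(o) = Pow(o, Rational(3, 2))
Function('N')(D) = Add(-5, Mul(-5, D)) (Function('N')(D) = Add(-5, Mul(D, -5)) = Add(-5, Mul(-5, D)))
f = Rational(-19134, 31453) (f = Mul(-19134, Rational(1, 31453)) = Rational(-19134, 31453) ≈ -0.60834)
Add(Add(f, Function('v')(44)), Function('N')(Mul(5, 65))) = Add(Add(Rational(-19134, 31453), Pow(44, Rational(3, 2))), Add(-5, Mul(-5, Mul(5, 65)))) = Add(Add(Rational(-19134, 31453), Mul(88, Pow(11, Rational(1, 2)))), Add(-5, Mul(-5, 325))) = Add(Add(Rational(-19134, 31453), Mul(88, Pow(11, Rational(1, 2)))), Add(-5, -1625)) = Add(Add(Rational(-19134, 31453), Mul(88, Pow(11, Rational(1, 2)))), -1630) = Add(Rational(-51287524, 31453), Mul(88, Pow(11, Rational(1, 2))))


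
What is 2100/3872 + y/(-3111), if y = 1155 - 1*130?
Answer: 641075/3011448 ≈ 0.21288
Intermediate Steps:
y = 1025 (y = 1155 - 130 = 1025)
2100/3872 + y/(-3111) = 2100/3872 + 1025/(-3111) = 2100*(1/3872) + 1025*(-1/3111) = 525/968 - 1025/3111 = 641075/3011448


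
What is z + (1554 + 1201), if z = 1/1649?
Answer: 4542996/1649 ≈ 2755.0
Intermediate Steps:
z = 1/1649 ≈ 0.00060643
z + (1554 + 1201) = 1/1649 + (1554 + 1201) = 1/1649 + 2755 = 4542996/1649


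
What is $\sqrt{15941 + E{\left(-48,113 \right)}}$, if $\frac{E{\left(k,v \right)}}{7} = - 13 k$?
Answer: $\sqrt{20309} \approx 142.51$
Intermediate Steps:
$E{\left(k,v \right)} = - 91 k$ ($E{\left(k,v \right)} = 7 \left(- 13 k\right) = - 91 k$)
$\sqrt{15941 + E{\left(-48,113 \right)}} = \sqrt{15941 - -4368} = \sqrt{15941 + 4368} = \sqrt{20309}$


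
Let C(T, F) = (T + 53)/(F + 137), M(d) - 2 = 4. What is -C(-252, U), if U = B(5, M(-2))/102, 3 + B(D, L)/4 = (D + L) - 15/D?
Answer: 10149/6997 ≈ 1.4505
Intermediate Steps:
M(d) = 6 (M(d) = 2 + 4 = 6)
B(D, L) = -12 - 60/D + 4*D + 4*L (B(D, L) = -12 + 4*((D + L) - 15/D) = -12 + 4*(D + L - 15/D) = -12 + (-60/D + 4*D + 4*L) = -12 - 60/D + 4*D + 4*L)
U = 10/51 (U = (4*(-15 + 5*(-3 + 5 + 6))/5)/102 = (4*(⅕)*(-15 + 5*8))*(1/102) = (4*(⅕)*(-15 + 40))*(1/102) = (4*(⅕)*25)*(1/102) = 20*(1/102) = 10/51 ≈ 0.19608)
C(T, F) = (53 + T)/(137 + F)
-C(-252, U) = -(53 - 252)/(137 + 10/51) = -(-199)/6997/51 = -51*(-199)/6997 = -1*(-10149/6997) = 10149/6997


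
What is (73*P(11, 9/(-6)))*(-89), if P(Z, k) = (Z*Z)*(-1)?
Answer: 786137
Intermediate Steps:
P(Z, k) = -Z**2 (P(Z, k) = Z**2*(-1) = -Z**2)
(73*P(11, 9/(-6)))*(-89) = (73*(-1*11**2))*(-89) = (73*(-1*121))*(-89) = (73*(-121))*(-89) = -8833*(-89) = 786137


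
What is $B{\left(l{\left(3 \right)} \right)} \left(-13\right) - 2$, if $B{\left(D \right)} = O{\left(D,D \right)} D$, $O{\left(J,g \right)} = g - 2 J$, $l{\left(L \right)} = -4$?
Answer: $206$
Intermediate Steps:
$O{\left(J,g \right)} = g - 2 J$
$B{\left(D \right)} = - D^{2}$ ($B{\left(D \right)} = \left(D - 2 D\right) D = - D D = - D^{2}$)
$B{\left(l{\left(3 \right)} \right)} \left(-13\right) - 2 = - \left(-4\right)^{2} \left(-13\right) - 2 = \left(-1\right) 16 \left(-13\right) - 2 = \left(-16\right) \left(-13\right) - 2 = 208 - 2 = 206$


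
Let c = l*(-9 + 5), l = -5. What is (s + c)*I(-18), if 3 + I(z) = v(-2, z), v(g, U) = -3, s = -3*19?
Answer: 222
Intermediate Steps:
s = -57
c = 20 (c = -5*(-9 + 5) = -5*(-4) = 20)
I(z) = -6 (I(z) = -3 - 3 = -6)
(s + c)*I(-18) = (-57 + 20)*(-6) = -37*(-6) = 222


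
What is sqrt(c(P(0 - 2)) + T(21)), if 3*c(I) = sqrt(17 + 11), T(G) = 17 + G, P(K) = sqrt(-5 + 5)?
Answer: sqrt(342 + 6*sqrt(7))/3 ≈ 6.3059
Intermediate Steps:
P(K) = 0 (P(K) = sqrt(0) = 0)
c(I) = 2*sqrt(7)/3 (c(I) = sqrt(17 + 11)/3 = sqrt(28)/3 = (2*sqrt(7))/3 = 2*sqrt(7)/3)
sqrt(c(P(0 - 2)) + T(21)) = sqrt(2*sqrt(7)/3 + (17 + 21)) = sqrt(2*sqrt(7)/3 + 38) = sqrt(38 + 2*sqrt(7)/3)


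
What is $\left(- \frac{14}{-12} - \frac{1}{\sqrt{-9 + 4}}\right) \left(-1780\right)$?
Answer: $- \frac{6230}{3} - 356 i \sqrt{5} \approx -2076.7 - 796.04 i$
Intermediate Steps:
$\left(- \frac{14}{-12} - \frac{1}{\sqrt{-9 + 4}}\right) \left(-1780\right) = \left(\left(-14\right) \left(- \frac{1}{12}\right) - \frac{1}{\sqrt{-5}}\right) \left(-1780\right) = \left(\frac{7}{6} - \frac{1}{i \sqrt{5}}\right) \left(-1780\right) = \left(\frac{7}{6} - - \frac{i \sqrt{5}}{5}\right) \left(-1780\right) = \left(\frac{7}{6} + \frac{i \sqrt{5}}{5}\right) \left(-1780\right) = - \frac{6230}{3} - 356 i \sqrt{5}$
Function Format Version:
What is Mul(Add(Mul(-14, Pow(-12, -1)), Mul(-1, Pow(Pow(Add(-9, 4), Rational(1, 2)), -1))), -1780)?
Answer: Add(Rational(-6230, 3), Mul(-356, I, Pow(5, Rational(1, 2)))) ≈ Add(-2076.7, Mul(-796.04, I))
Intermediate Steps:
Mul(Add(Mul(-14, Pow(-12, -1)), Mul(-1, Pow(Pow(Add(-9, 4), Rational(1, 2)), -1))), -1780) = Mul(Add(Mul(-14, Rational(-1, 12)), Mul(-1, Pow(Pow(-5, Rational(1, 2)), -1))), -1780) = Mul(Add(Rational(7, 6), Mul(-1, Pow(Mul(I, Pow(5, Rational(1, 2))), -1))), -1780) = Mul(Add(Rational(7, 6), Mul(-1, Mul(Rational(-1, 5), I, Pow(5, Rational(1, 2))))), -1780) = Mul(Add(Rational(7, 6), Mul(Rational(1, 5), I, Pow(5, Rational(1, 2)))), -1780) = Add(Rational(-6230, 3), Mul(-356, I, Pow(5, Rational(1, 2))))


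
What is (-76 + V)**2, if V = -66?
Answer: 20164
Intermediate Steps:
(-76 + V)**2 = (-76 - 66)**2 = (-142)**2 = 20164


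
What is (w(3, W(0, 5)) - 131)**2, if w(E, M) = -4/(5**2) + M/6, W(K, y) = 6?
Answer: 10588516/625 ≈ 16942.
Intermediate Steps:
w(E, M) = -4/25 + M/6 (w(E, M) = -4/25 + M*(1/6) = -4*1/25 + M/6 = -4/25 + M/6)
(w(3, W(0, 5)) - 131)**2 = ((-4/25 + (1/6)*6) - 131)**2 = ((-4/25 + 1) - 131)**2 = (21/25 - 131)**2 = (-3254/25)**2 = 10588516/625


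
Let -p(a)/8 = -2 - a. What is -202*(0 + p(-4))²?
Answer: -51712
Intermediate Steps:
p(a) = 16 + 8*a (p(a) = -8*(-2 - a) = 16 + 8*a)
-202*(0 + p(-4))² = -202*(0 + (16 + 8*(-4)))² = -202*(0 + (16 - 32))² = -202*(0 - 16)² = -202*(-16)² = -202*256 = -51712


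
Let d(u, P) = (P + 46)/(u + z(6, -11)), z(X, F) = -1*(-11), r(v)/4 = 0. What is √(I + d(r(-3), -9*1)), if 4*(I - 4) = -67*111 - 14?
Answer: I*√898007/22 ≈ 43.074*I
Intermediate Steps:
r(v) = 0 (r(v) = 4*0 = 0)
z(X, F) = 11
d(u, P) = (46 + P)/(11 + u) (d(u, P) = (P + 46)/(u + 11) = (46 + P)/(11 + u))
I = -7435/4 (I = 4 + (-67*111 - 14)/4 = 4 + (-7437 - 14)/4 = 4 + (¼)*(-7451) = 4 - 7451/4 = -7435/4 ≈ -1858.8)
√(I + d(r(-3), -9*1)) = √(-7435/4 + (46 - 9*1)/(11 + 0)) = √(-7435/4 + (46 - 9)/11) = √(-7435/4 + (1/11)*37) = √(-7435/4 + 37/11) = √(-81637/44) = I*√898007/22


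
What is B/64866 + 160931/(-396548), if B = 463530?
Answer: 28895490699/4287080428 ≈ 6.7401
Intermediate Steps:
B/64866 + 160931/(-396548) = 463530/64866 + 160931/(-396548) = 463530*(1/64866) + 160931*(-1/396548) = 77255/10811 - 160931/396548 = 28895490699/4287080428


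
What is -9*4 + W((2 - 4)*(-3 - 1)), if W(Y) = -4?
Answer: -40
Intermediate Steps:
-9*4 + W((2 - 4)*(-3 - 1)) = -9*4 - 4 = -36 - 4 = -40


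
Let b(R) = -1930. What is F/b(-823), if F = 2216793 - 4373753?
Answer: 215696/193 ≈ 1117.6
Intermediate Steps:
F = -2156960
F/b(-823) = -2156960/(-1930) = -2156960*(-1/1930) = 215696/193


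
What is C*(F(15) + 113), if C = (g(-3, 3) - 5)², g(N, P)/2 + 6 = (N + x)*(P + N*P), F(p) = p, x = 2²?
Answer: 107648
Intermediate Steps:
x = 4
g(N, P) = -12 + 2*(4 + N)*(P + N*P) (g(N, P) = -12 + 2*((N + 4)*(P + N*P)) = -12 + 2*((4 + N)*(P + N*P)) = -12 + 2*(4 + N)*(P + N*P))
C = 841 (C = ((-12 + 8*3 + 2*3*(-3)² + 10*(-3)*3) - 5)² = ((-12 + 24 + 2*3*9 - 90) - 5)² = ((-12 + 24 + 54 - 90) - 5)² = (-24 - 5)² = (-29)² = 841)
C*(F(15) + 113) = 841*(15 + 113) = 841*128 = 107648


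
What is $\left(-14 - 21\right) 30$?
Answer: $-1050$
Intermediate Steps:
$\left(-14 - 21\right) 30 = \left(-35\right) 30 = -1050$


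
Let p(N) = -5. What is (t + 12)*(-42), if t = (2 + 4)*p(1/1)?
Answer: 756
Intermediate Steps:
t = -30 (t = (2 + 4)*(-5) = 6*(-5) = -30)
(t + 12)*(-42) = (-30 + 12)*(-42) = -18*(-42) = 756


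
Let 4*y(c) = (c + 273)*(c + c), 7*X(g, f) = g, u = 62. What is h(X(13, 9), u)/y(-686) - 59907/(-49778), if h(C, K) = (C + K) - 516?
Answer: 59247012621/49360511914 ≈ 1.2003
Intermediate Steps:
X(g, f) = g/7
h(C, K) = -516 + C + K
y(c) = c*(273 + c)/2 (y(c) = ((c + 273)*(c + c))/4 = ((273 + c)*(2*c))/4 = (2*c*(273 + c))/4 = c*(273 + c)/2)
h(X(13, 9), u)/y(-686) - 59907/(-49778) = (-516 + (⅐)*13 + 62)/(((½)*(-686)*(273 - 686))) - 59907/(-49778) = (-516 + 13/7 + 62)/(((½)*(-686)*(-413))) - 59907*(-1/49778) = -3165/7/141659 + 59907/49778 = -3165/7*1/141659 + 59907/49778 = -3165/991613 + 59907/49778 = 59247012621/49360511914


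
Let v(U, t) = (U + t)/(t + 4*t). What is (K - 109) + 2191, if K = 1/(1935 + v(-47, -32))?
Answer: 644751838/309679 ≈ 2082.0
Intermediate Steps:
v(U, t) = (U + t)/(5*t) (v(U, t) = (U + t)/((5*t)) = (U + t)*(1/(5*t)) = (U + t)/(5*t))
K = 160/309679 (K = 1/(1935 + (⅕)*(-47 - 32)/(-32)) = 1/(1935 + (⅕)*(-1/32)*(-79)) = 1/(1935 + 79/160) = 1/(309679/160) = 160/309679 ≈ 0.00051666)
(K - 109) + 2191 = (160/309679 - 109) + 2191 = -33754851/309679 + 2191 = 644751838/309679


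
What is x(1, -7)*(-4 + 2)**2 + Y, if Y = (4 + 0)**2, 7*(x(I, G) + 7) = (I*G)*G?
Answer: 16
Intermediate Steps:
x(I, G) = -7 + I*G**2/7 (x(I, G) = -7 + ((I*G)*G)/7 = -7 + ((G*I)*G)/7 = -7 + (I*G**2)/7 = -7 + I*G**2/7)
Y = 16 (Y = 4**2 = 16)
x(1, -7)*(-4 + 2)**2 + Y = (-7 + (1/7)*1*(-7)**2)*(-4 + 2)**2 + 16 = (-7 + (1/7)*1*49)*(-2)**2 + 16 = (-7 + 7)*4 + 16 = 0*4 + 16 = 0 + 16 = 16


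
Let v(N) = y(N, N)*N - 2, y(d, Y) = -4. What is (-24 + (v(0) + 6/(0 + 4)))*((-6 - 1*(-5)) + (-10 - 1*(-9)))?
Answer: 49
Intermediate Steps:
v(N) = -2 - 4*N (v(N) = -4*N - 2 = -2 - 4*N)
(-24 + (v(0) + 6/(0 + 4)))*((-6 - 1*(-5)) + (-10 - 1*(-9))) = (-24 + ((-2 - 4*0) + 6/(0 + 4)))*((-6 - 1*(-5)) + (-10 - 1*(-9))) = (-24 + ((-2 + 0) + 6/4))*((-6 + 5) + (-10 + 9)) = (-24 + (-2 + (¼)*6))*(-1 - 1) = (-24 + (-2 + 3/2))*(-2) = (-24 - ½)*(-2) = -49/2*(-2) = 49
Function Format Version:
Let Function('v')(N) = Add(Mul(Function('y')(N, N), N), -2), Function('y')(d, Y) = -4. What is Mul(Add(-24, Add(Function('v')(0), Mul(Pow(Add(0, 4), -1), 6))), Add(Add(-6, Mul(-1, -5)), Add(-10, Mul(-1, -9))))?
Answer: 49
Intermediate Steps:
Function('v')(N) = Add(-2, Mul(-4, N)) (Function('v')(N) = Add(Mul(-4, N), -2) = Add(-2, Mul(-4, N)))
Mul(Add(-24, Add(Function('v')(0), Mul(Pow(Add(0, 4), -1), 6))), Add(Add(-6, Mul(-1, -5)), Add(-10, Mul(-1, -9)))) = Mul(Add(-24, Add(Add(-2, Mul(-4, 0)), Mul(Pow(Add(0, 4), -1), 6))), Add(Add(-6, Mul(-1, -5)), Add(-10, Mul(-1, -9)))) = Mul(Add(-24, Add(Add(-2, 0), Mul(Pow(4, -1), 6))), Add(Add(-6, 5), Add(-10, 9))) = Mul(Add(-24, Add(-2, Mul(Rational(1, 4), 6))), Add(-1, -1)) = Mul(Add(-24, Add(-2, Rational(3, 2))), -2) = Mul(Add(-24, Rational(-1, 2)), -2) = Mul(Rational(-49, 2), -2) = 49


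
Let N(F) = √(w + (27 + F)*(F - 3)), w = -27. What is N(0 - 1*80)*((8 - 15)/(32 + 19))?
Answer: -14*√1093/51 ≈ -9.0754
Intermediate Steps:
N(F) = √(-27 + (-3 + F)*(27 + F)) (N(F) = √(-27 + (27 + F)*(F - 3)) = √(-27 + (27 + F)*(-3 + F)) = √(-27 + (-3 + F)*(27 + F)))
N(0 - 1*80)*((8 - 15)/(32 + 19)) = √(-108 + (0 - 1*80)² + 24*(0 - 1*80))*((8 - 15)/(32 + 19)) = √(-108 + (0 - 80)² + 24*(0 - 80))*(-7/51) = √(-108 + (-80)² + 24*(-80))*(-7*1/51) = √(-108 + 6400 - 1920)*(-7/51) = √4372*(-7/51) = (2*√1093)*(-7/51) = -14*√1093/51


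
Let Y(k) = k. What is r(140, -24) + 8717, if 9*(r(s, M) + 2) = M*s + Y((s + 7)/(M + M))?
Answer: 1201151/144 ≈ 8341.3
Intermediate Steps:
r(s, M) = -2 + M*s/9 + (7 + s)/(18*M) (r(s, M) = -2 + (M*s + (s + 7)/(M + M))/9 = -2 + (M*s + (7 + s)/((2*M)))/9 = -2 + (M*s + (7 + s)*(1/(2*M)))/9 = -2 + (M*s + (7 + s)/(2*M))/9 = -2 + (M*s/9 + (7 + s)/(18*M)) = -2 + M*s/9 + (7 + s)/(18*M))
r(140, -24) + 8717 = (1/18)*(7 + 140 + 2*(-24)*(-18 - 24*140))/(-24) + 8717 = (1/18)*(-1/24)*(7 + 140 + 2*(-24)*(-18 - 3360)) + 8717 = (1/18)*(-1/24)*(7 + 140 + 2*(-24)*(-3378)) + 8717 = (1/18)*(-1/24)*(7 + 140 + 162144) + 8717 = (1/18)*(-1/24)*162291 + 8717 = -54097/144 + 8717 = 1201151/144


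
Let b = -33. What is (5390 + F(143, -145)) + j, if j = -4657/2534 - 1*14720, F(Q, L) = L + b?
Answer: -24097929/2534 ≈ -9509.8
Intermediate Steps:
F(Q, L) = -33 + L (F(Q, L) = L - 33 = -33 + L)
j = -37305137/2534 (j = -4657*1/2534 - 14720 = -4657/2534 - 14720 = -37305137/2534 ≈ -14722.)
(5390 + F(143, -145)) + j = (5390 + (-33 - 145)) - 37305137/2534 = (5390 - 178) - 37305137/2534 = 5212 - 37305137/2534 = -24097929/2534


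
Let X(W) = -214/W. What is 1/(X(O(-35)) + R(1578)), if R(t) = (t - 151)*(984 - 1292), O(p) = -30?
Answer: -15/6592633 ≈ -2.2753e-6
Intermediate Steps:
R(t) = 46508 - 308*t (R(t) = (-151 + t)*(-308) = 46508 - 308*t)
1/(X(O(-35)) + R(1578)) = 1/(-214/(-30) + (46508 - 308*1578)) = 1/(-214*(-1/30) + (46508 - 486024)) = 1/(107/15 - 439516) = 1/(-6592633/15) = -15/6592633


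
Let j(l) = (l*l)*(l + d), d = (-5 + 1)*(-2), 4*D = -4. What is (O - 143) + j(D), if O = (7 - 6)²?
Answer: -135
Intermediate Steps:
D = -1 (D = (¼)*(-4) = -1)
d = 8 (d = -4*(-2) = 8)
O = 1 (O = 1² = 1)
j(l) = l²*(8 + l) (j(l) = (l*l)*(l + 8) = l²*(8 + l))
(O - 143) + j(D) = (1 - 143) + (-1)²*(8 - 1) = -142 + 1*7 = -142 + 7 = -135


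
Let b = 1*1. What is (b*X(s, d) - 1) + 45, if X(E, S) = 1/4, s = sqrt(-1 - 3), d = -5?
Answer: 177/4 ≈ 44.250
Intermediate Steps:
s = 2*I (s = sqrt(-4) = 2*I ≈ 2.0*I)
b = 1
X(E, S) = 1/4
(b*X(s, d) - 1) + 45 = (1*(1/4) - 1) + 45 = (1/4 - 1) + 45 = -3/4 + 45 = 177/4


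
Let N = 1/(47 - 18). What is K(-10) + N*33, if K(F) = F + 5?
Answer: -112/29 ≈ -3.8621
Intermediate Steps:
N = 1/29 ≈ 0.034483
K(F) = 5 + F
K(-10) + N*33 = (5 - 10) + (1/29)*33 = -5 + 33/29 = -112/29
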